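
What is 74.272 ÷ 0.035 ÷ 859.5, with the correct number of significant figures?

2.5

74.272 ÷ 0.035 ÷ 859.5 = 2.46894373805…
Multiplication/division keeps the fewest significant figures: 74.272 → 5 s.f., 0.035 → 2 s.f., 859.5 → 4 s.f.; limit is 2.
Rounded to 2 significant figures: 2.5.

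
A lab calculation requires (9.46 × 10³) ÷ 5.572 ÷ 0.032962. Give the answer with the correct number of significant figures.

5.15 × 10⁴

(9.46 × 10³) ÷ 5.572 ÷ 0.032962 = 51507.025885…
Multiplication/division keeps the fewest significant figures: 9.46 × 10³ → 3 s.f., 5.572 → 4 s.f., 0.032962 → 5 s.f.; limit is 3.
Rounded to 3 significant figures: 5.15 × 10⁴.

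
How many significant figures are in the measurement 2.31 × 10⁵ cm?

3

2.31 × 10⁵: in scientific notation every digit of the coefficient is significant.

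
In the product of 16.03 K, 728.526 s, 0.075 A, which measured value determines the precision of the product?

16.03 K → 4 s.f.; 728.526 s → 6 s.f.; 0.075 A → 2 s.f.
The fewest is 2 significant figures, from 0.075 A.

0.075 A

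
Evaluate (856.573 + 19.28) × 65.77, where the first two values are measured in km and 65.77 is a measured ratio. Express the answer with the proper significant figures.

856.573 km + 19.28 km = 875.853 km; the sum is limited to 2 decimal places (5 s.f.).
Carrying full precision, 875.853 × 65.77 = 57604.85181 km; 65.77 has 4 s.f., so the result keeps min(5, 4) = 4 s.f.
Rounded to 4 significant figures: 5.760 × 10^4 km.

5.760 × 10^4 km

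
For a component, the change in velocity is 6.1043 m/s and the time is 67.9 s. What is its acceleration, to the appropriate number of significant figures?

acceleration = 6.1043 m/s ÷ 67.9 s = 0.0899013254786… m/s².
6.1043 has 5 significant figures; 67.9 has 3.
Division/multiplication keeps the fewest: 3 significant figures.
Rounded: 0.0899 m/s².

0.0899 m/s²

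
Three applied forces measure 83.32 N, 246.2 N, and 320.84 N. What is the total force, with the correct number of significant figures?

650.4 N

83.32 N + 246.2 N + 320.84 N = 650.36 N.
Addition/subtraction keeps the fewest decimal places: 83.32 → 2 decimal places, 246.2 → 1 decimal place, 320.84 → 2 decimal places; limit is 1.
Rounded to 1 decimal place: 650.4 N.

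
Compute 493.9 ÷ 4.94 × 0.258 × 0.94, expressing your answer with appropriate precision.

493.9 ÷ 4.94 × 0.258 × 0.94 = 24.2470906883…
Multiplication/division keeps the fewest significant figures: 493.9 → 4 s.f., 4.94 → 3 s.f., 0.258 → 3 s.f., 0.94 → 2 s.f.; limit is 2.
Rounded to 2 significant figures: 24.

24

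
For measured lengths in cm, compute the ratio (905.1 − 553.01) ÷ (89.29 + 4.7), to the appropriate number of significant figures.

3.75

905.1 − 553.01 = 352.09, limited to 1 d.p. → 4 s.f.; 89.29 + 4.7 = 93.99, limited to 1 d.p. → 3 s.f.
Carrying full precision, 352.09 ÷ 93.99 = 3.74603681243…; keep min(4, 3) = 3 s.f.
Rounded to 3 significant figures: 3.75.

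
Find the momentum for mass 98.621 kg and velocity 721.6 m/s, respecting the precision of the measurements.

7.116 × 10⁴ kg·m/s

momentum = 98.621 kg × 721.6 m/s = 71164.9136 kg·m/s.
98.621 has 5 significant figures; 721.6 has 4.
Division/multiplication keeps the fewest: 4 significant figures.
Rounded: 7.116 × 10⁴ kg·m/s.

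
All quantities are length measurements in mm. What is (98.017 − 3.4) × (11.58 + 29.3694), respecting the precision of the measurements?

98.017 − 3.4 = 94.617, limited to 1 d.p. → 3 s.f.; 11.58 + 29.3694 = 40.9494, limited to 2 d.p. → 4 s.f.
Carrying full precision, 94.617 × 40.9494 = 3874.5093798; keep min(3, 4) = 3 s.f.
Rounded to 3 significant figures: 3.87 × 10^3 mm².

3.87 × 10^3 mm²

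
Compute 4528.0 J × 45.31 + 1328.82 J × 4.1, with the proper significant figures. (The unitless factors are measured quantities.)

4528.0 × 45.31 = 205163.68 → 2.052 × 10⁵ J (4 s.f., last digit at the 10^2 place).
1328.82 × 4.1 = 5448.162 → 5.4 × 10³ J (2 s.f., last digit at the 10^2 place).
Sum: 210611.842 J; keep the coarser place, 10^2.
Result: 2.106 × 10⁵ J.

2.106 × 10⁵ J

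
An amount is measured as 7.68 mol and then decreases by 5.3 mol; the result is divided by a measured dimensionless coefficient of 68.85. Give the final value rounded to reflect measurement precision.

7.68 mol − 5.3 mol = 2.38 mol; the difference is limited to 1 decimal place (2 s.f.).
Carrying full precision, 2.38 ÷ 68.85 = 0.0345679012346… mol; 68.85 has 4 s.f., so the result keeps min(2, 4) = 2 s.f.
Rounded to 2 significant figures: 0.035 mol.

0.035 mol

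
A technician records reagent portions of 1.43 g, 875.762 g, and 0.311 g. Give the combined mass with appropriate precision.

877.50 g

1.43 g + 875.762 g + 0.311 g = 877.503 g.
Addition/subtraction keeps the fewest decimal places: 1.43 → 2 decimal places, 875.762 → 3 decimal places, 0.311 → 3 decimal places; limit is 2.
Rounded to 2 decimal places: 877.50 g.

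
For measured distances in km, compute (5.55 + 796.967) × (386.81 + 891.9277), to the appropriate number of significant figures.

5.55 + 796.967 = 802.517, limited to 2 d.p. → 5 s.f.; 386.81 + 891.9277 = 1278.7377, limited to 2 d.p. → 6 s.f.
Carrying full precision, 802.517 × 1278.7377 = 1026208.74279…; keep min(5, 6) = 5 s.f.
Rounded to 5 significant figures: 1.0262 × 10⁶ km².

1.0262 × 10⁶ km²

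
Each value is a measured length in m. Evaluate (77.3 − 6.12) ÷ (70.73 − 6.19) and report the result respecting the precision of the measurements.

1.10

77.3 − 6.12 = 71.18, limited to 1 d.p. → 3 s.f.; 70.73 − 6.19 = 64.54, limited to 2 d.p. → 4 s.f.
Carrying full precision, 71.18 ÷ 64.54 = 1.10288193368…; keep min(3, 4) = 3 s.f.
Rounded to 3 significant figures: 1.10.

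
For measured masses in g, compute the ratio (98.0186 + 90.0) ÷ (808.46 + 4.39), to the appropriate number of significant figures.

98.0186 + 90.0 = 188.0186, limited to 1 d.p. → 4 s.f.; 808.46 + 4.39 = 812.85, limited to 2 d.p. → 5 s.f.
Carrying full precision, 188.0186 ÷ 812.85 = 0.23130786738…; keep min(4, 5) = 4 s.f.
Rounded to 4 significant figures: 0.2313.

0.2313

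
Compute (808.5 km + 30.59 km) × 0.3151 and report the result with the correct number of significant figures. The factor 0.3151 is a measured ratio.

808.5 km + 30.59 km = 839.09 km; the sum is limited to 1 decimal place (4 s.f.).
Carrying full precision, 839.09 × 0.3151 = 264.397259 km; 0.3151 has 4 s.f., so the result keeps min(4, 4) = 4 s.f.
Rounded to 4 significant figures: 264.4 km.

264.4 km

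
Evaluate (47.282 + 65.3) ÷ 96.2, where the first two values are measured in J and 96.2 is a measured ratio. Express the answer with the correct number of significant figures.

1.17 J

47.282 J + 65.3 J = 112.582 J; the sum is limited to 1 decimal place (4 s.f.).
Carrying full precision, 112.582 ÷ 96.2 = 1.17029106029… J; 96.2 has 3 s.f., so the result keeps min(4, 3) = 3 s.f.
Rounded to 3 significant figures: 1.17 J.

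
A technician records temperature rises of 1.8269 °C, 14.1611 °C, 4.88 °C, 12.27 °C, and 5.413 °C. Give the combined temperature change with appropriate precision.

1.8269 °C + 14.1611 °C + 4.88 °C + 12.27 °C + 5.413 °C = 38.5510 °C.
Addition/subtraction keeps the fewest decimal places: 1.8269 → 4 decimal places, 14.1611 → 4 decimal places, 4.88 → 2 decimal places, 12.27 → 2 decimal places, 5.413 → 3 decimal places; limit is 2.
Rounded to 2 decimal places: 38.55 °C.

38.55 °C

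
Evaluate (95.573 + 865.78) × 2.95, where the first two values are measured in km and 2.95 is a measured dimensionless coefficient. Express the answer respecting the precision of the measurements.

95.573 km + 865.78 km = 961.353 km; the sum is limited to 2 decimal places (5 s.f.).
Carrying full precision, 961.353 × 2.95 = 2835.99135 km; 2.95 has 3 s.f., so the result keeps min(5, 3) = 3 s.f.
Rounded to 3 significant figures: 2.84 × 10^3 km.

2.84 × 10^3 km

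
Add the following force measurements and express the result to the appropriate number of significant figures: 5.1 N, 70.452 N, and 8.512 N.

5.1 N + 70.452 N + 8.512 N = 84.064 N.
Addition/subtraction keeps the fewest decimal places: 5.1 → 1 decimal place, 70.452 → 3 decimal places, 8.512 → 3 decimal places; limit is 1.
Rounded to 1 decimal place: 84.1 N.

84.1 N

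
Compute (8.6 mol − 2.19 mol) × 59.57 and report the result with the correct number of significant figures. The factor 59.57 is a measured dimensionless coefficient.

8.6 mol − 2.19 mol = 6.41 mol; the difference is limited to 1 decimal place (2 s.f.).
Carrying full precision, 6.41 × 59.57 = 381.8437 mol; 59.57 has 4 s.f., so the result keeps min(2, 4) = 2 s.f.
Rounded to 2 significant figures: 3.8 × 10² mol.

3.8 × 10² mol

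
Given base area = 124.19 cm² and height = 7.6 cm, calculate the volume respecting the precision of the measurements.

volume = 124.19 cm² × 7.6 cm = 943.844 cm³.
124.19 has 5 significant figures; 7.6 has 2.
Division/multiplication keeps the fewest: 2 significant figures.
Rounded: 9.4 × 10² cm³.

9.4 × 10² cm³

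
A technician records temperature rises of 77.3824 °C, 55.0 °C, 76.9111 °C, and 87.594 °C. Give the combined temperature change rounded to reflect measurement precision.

296.9 °C

77.3824 °C + 55.0 °C + 76.9111 °C + 87.594 °C = 296.8875 °C.
Addition/subtraction keeps the fewest decimal places: 77.3824 → 4 decimal places, 55.0 → 1 decimal place, 76.9111 → 4 decimal places, 87.594 → 3 decimal places; limit is 1.
Rounded to 1 decimal place: 296.9 °C.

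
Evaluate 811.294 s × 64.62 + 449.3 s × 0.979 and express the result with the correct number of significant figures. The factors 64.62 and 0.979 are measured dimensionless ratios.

5.287 × 10⁴ s

811.294 × 64.62 = 52425.81828 → 5.243 × 10⁴ s (4 s.f., last digit at the 10^1 place).
449.3 × 0.979 = 439.8647 → 4.40 × 10² s (3 s.f., last digit at the 10^0 place).
Sum: 52865.68298 s; keep the coarser place, 10^1.
Result: 5.287 × 10⁴ s.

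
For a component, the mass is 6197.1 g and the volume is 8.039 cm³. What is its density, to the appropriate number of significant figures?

770.9 g/cm³

density = 6197.1 g ÷ 8.039 cm³ = 770.87946262… g/cm³.
6197.1 has 5 significant figures; 8.039 has 4.
Division/multiplication keeps the fewest: 4 significant figures.
Rounded: 770.9 g/cm³.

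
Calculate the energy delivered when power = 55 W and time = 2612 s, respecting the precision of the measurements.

1.4 × 10^5 J

energy delivered = 55 W × 2612 s = 143660 J.
55 has 2 significant figures; 2612 has 4.
Division/multiplication keeps the fewest: 2 significant figures.
Rounded: 1.4 × 10^5 J.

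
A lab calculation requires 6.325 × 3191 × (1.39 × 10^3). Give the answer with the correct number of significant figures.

6.325 × 3191 × (1.39 × 10^3) = 28054474.25
Multiplication/division keeps the fewest significant figures: 6.325 → 4 s.f., 3191 → 4 s.f., 1.39 × 10^3 → 3 s.f.; limit is 3.
Rounded to 3 significant figures: 2.81 × 10^7.

2.81 × 10^7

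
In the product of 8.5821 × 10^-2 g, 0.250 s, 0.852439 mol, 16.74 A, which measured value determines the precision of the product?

8.5821 × 10^-2 g → 5 s.f.; 0.250 s → 3 s.f.; 0.852439 mol → 6 s.f.; 16.74 A → 4 s.f.
The fewest is 3 significant figures, from 0.250 s.

0.250 s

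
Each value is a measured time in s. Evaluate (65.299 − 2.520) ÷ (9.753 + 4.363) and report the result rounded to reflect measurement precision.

65.299 − 2.520 = 62.779, limited to 3 d.p. → 5 s.f.; 9.753 + 4.363 = 14.116, limited to 3 d.p. → 5 s.f.
Carrying full precision, 62.779 ÷ 14.116 = 4.44736469255…; keep min(5, 5) = 5 s.f.
Rounded to 5 significant figures: 4.4474.

4.4474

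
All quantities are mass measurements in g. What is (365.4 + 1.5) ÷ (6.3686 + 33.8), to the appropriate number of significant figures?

365.4 + 1.5 = 366.9, limited to 1 d.p. → 4 s.f.; 6.3686 + 33.8 = 40.1686, limited to 1 d.p. → 3 s.f.
Carrying full precision, 366.9 ÷ 40.1686 = 9.1340001892…; keep min(4, 3) = 3 s.f.
Rounded to 3 significant figures: 9.13.

9.13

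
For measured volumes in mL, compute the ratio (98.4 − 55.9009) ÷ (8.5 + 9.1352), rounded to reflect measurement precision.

2.41

98.4 − 55.9009 = 42.4991, limited to 1 d.p. → 3 s.f.; 8.5 + 9.1352 = 17.6352, limited to 1 d.p. → 3 s.f.
Carrying full precision, 42.4991 ÷ 17.6352 = 2.40990178733…; keep min(3, 3) = 3 s.f.
Rounded to 3 significant figures: 2.41.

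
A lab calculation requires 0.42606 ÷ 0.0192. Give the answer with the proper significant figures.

0.42606 ÷ 0.0192 = 22.190625
Multiplication/division keeps the fewest significant figures: 0.42606 → 5 s.f., 0.0192 → 3 s.f.; limit is 3.
Rounded to 3 significant figures: 22.2.

22.2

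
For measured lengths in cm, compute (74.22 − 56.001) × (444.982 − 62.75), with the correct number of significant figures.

6964 cm²

74.22 − 56.001 = 18.219, limited to 2 d.p. → 4 s.f.; 444.982 − 62.75 = 382.232, limited to 2 d.p. → 5 s.f.
Carrying full precision, 18.219 × 382.232 = 6963.884808; keep min(4, 5) = 4 s.f.
Rounded to 4 significant figures: 6964 cm².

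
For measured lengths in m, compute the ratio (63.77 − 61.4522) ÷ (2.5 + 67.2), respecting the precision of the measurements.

0.0333

63.77 − 61.4522 = 2.3178, limited to 2 d.p. → 3 s.f.; 2.5 + 67.2 = 69.7, limited to 1 d.p. → 3 s.f.
Carrying full precision, 2.3178 ÷ 69.7 = 0.0332539454806…; keep min(3, 3) = 3 s.f.
Rounded to 3 significant figures: 0.0333.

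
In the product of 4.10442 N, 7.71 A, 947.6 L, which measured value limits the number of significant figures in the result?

4.10442 N → 6 s.f.; 7.71 A → 3 s.f.; 947.6 L → 4 s.f.
The fewest is 3 significant figures, from 7.71 A.

7.71 A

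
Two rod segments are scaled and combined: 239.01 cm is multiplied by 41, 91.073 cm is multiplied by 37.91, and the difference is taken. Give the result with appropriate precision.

6.3 × 10³ cm

239.01 × 41 = 9799.41 → 9.8 × 10³ cm (2 s.f., last digit at the 10^2 place).
91.073 × 37.91 = 3452.57743 → 3453 cm (4 s.f., last digit at the 10^0 place).
Difference: 6346.83257 cm; keep the coarser place, 10^2.
Result: 6.3 × 10³ cm.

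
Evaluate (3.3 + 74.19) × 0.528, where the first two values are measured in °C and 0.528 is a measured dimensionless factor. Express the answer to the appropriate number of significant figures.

3.3 °C + 74.19 °C = 77.49 °C; the sum is limited to 1 decimal place (3 s.f.).
Carrying full precision, 77.49 × 0.528 = 40.91472 °C; 0.528 has 3 s.f., so the result keeps min(3, 3) = 3 s.f.
Rounded to 3 significant figures: 40.9 °C.

40.9 °C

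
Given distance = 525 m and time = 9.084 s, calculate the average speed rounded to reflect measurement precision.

57.8 m/s

average speed = 525 m ÷ 9.084 s = 57.7939233818… m/s.
525 has 3 significant figures; 9.084 has 4.
Division/multiplication keeps the fewest: 3 significant figures.
Rounded: 57.8 m/s.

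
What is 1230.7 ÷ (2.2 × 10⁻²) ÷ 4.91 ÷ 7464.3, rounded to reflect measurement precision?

1.5

1230.7 ÷ (2.2 × 10⁻²) ÷ 4.91 ÷ 7464.3 = 1.52636690745…
Multiplication/division keeps the fewest significant figures: 1230.7 → 5 s.f., 2.2 × 10⁻² → 2 s.f., 4.91 → 3 s.f., 7464.3 → 5 s.f.; limit is 2.
Rounded to 2 significant figures: 1.5.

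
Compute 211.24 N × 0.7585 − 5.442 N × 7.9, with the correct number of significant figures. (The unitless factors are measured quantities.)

211.24 × 0.7585 = 160.22554 → 160.2 N (4 s.f., last digit at the 10^-1 place).
5.442 × 7.9 = 42.9918 → 43 N (2 s.f., last digit at the 10^0 place).
Difference: 117.23374 N; keep the coarser place, 10^0.
Result: 117 N.

117 N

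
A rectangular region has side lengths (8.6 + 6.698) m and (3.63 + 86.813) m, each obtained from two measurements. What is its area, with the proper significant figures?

1.38 × 10³ m²

8.6 + 6.698 = 15.298, limited to 1 d.p. → 3 s.f.; 3.63 + 86.813 = 90.443, limited to 2 d.p. → 4 s.f.
Carrying full precision, 15.298 × 90.443 = 1383.597014; keep min(3, 4) = 3 s.f.
Rounded to 3 significant figures: 1.38 × 10³ m².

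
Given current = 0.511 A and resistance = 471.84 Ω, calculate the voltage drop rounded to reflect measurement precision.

241 V

voltage drop = 0.511 A × 471.84 Ω = 241.11024 V.
0.511 has 3 significant figures; 471.84 has 5.
Division/multiplication keeps the fewest: 3 significant figures.
Rounded: 241 V.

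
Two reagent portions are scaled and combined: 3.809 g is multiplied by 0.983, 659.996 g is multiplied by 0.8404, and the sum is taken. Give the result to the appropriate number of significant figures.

558.4 g

3.809 × 0.983 = 3.744247 → 3.74 g (3 s.f., last digit at the 10^-2 place).
659.996 × 0.8404 = 554.6606384 → 554.7 g (4 s.f., last digit at the 10^-1 place).
Sum: 558.4048854 g; keep the coarser place, 10^-1.
Result: 558.4 g.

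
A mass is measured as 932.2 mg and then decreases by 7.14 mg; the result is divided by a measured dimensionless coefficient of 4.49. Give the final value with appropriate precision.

932.2 mg − 7.14 mg = 925.06 mg; the difference is limited to 1 decimal place (4 s.f.).
Carrying full precision, 925.06 ÷ 4.49 = 206.026726058… mg; 4.49 has 3 s.f., so the result keeps min(4, 3) = 3 s.f.
Rounded to 3 significant figures: 206 mg.

206 mg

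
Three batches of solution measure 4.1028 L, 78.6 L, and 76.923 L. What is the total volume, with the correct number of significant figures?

4.1028 L + 78.6 L + 76.923 L = 159.6258 L.
Addition/subtraction keeps the fewest decimal places: 4.1028 → 4 decimal places, 78.6 → 1 decimal place, 76.923 → 3 decimal places; limit is 1.
Rounded to 1 decimal place: 159.6 L.

159.6 L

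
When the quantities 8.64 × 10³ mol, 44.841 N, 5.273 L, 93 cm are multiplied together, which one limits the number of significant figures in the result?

8.64 × 10³ mol → 3 s.f.; 44.841 N → 5 s.f.; 5.273 L → 4 s.f.; 93 cm → 2 s.f.
The fewest is 2 significant figures, from 93 cm.

93 cm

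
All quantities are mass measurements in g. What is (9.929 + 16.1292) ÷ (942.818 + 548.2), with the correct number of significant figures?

1.7477 × 10^-2

9.929 + 16.1292 = 26.0582, limited to 3 d.p. → 5 s.f.; 942.818 + 548.2 = 1491.018, limited to 1 d.p. → 5 s.f.
Carrying full precision, 26.0582 ÷ 1491.018 = 0.0174767843178…; keep min(5, 5) = 5 s.f.
Rounded to 5 significant figures: 1.7477 × 10^-2.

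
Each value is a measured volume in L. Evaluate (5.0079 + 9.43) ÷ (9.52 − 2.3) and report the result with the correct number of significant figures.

2.0

5.0079 + 9.43 = 14.4379, limited to 2 d.p. → 4 s.f.; 9.52 − 2.3 = 7.22, limited to 1 d.p. → 2 s.f.
Carrying full precision, 14.4379 ÷ 7.22 = 1.99970914127…; keep min(4, 2) = 2 s.f.
Rounded to 2 significant figures: 2.0.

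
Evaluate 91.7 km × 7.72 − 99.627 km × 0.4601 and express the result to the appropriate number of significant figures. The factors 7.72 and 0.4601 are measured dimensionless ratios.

662 km

91.7 × 7.72 = 707.924 → 708 km (3 s.f., last digit at the 10^0 place).
99.627 × 0.4601 = 45.8383827 → 45.84 km (4 s.f., last digit at the 10^-2 place).
Difference: 662.0856173 km; keep the coarser place, 10^0.
Result: 662 km.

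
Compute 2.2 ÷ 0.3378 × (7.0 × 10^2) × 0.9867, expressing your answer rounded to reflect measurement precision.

4.5 × 10^3

2.2 ÷ 0.3378 × (7.0 × 10^2) × 0.9867 = 4498.27708703…
Multiplication/division keeps the fewest significant figures: 2.2 → 2 s.f., 0.3378 → 4 s.f., 7.0 × 10^2 → 2 s.f., 0.9867 → 4 s.f.; limit is 2.
Rounded to 2 significant figures: 4.5 × 10^3.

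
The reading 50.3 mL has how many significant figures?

50.3: zeros between nonzero digits are significant.

3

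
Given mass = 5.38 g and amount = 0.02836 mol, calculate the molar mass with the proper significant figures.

1.90 × 10^2 g/mol

molar mass = 5.38 g ÷ 0.02836 mol = 189.703808181… g/mol.
5.38 has 3 significant figures; 0.02836 has 4.
Division/multiplication keeps the fewest: 3 significant figures.
Rounded: 1.90 × 10^2 g/mol.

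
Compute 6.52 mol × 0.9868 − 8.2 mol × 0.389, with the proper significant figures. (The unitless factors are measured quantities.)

3.2 mol

6.52 × 0.9868 = 6.433936 → 6.43 mol (3 s.f., last digit at the 10^-2 place).
8.2 × 0.389 = 3.1898 → 3.2 mol (2 s.f., last digit at the 10^-1 place).
Difference: 3.244136 mol; keep the coarser place, 10^-1.
Result: 3.2 mol.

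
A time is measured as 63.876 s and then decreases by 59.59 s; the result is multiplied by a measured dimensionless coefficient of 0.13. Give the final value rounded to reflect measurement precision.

63.876 s − 59.59 s = 4.286 s; the difference is limited to 2 decimal places (3 s.f.).
Carrying full precision, 4.286 × 0.13 = 0.55718 s; 0.13 has 2 s.f., so the result keeps min(3, 2) = 2 s.f.
Rounded to 2 significant figures: 0.56 s.

0.56 s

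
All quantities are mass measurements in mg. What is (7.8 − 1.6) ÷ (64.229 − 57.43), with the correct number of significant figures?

0.91

7.8 − 1.6 = 6.2, limited to 1 d.p. → 2 s.f.; 64.229 − 57.43 = 6.799, limited to 2 d.p. → 3 s.f.
Carrying full precision, 6.2 ÷ 6.799 = 0.911898808648…; keep min(2, 3) = 2 s.f.
Rounded to 2 significant figures: 0.91.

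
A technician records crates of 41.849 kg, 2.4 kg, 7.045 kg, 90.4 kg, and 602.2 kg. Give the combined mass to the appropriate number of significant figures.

41.849 kg + 2.4 kg + 7.045 kg + 90.4 kg + 602.2 kg = 743.894 kg.
Addition/subtraction keeps the fewest decimal places: 41.849 → 3 decimal places, 2.4 → 1 decimal place, 7.045 → 3 decimal places, 90.4 → 1 decimal place, 602.2 → 1 decimal place; limit is 1.
Rounded to 1 decimal place: 743.9 kg.

743.9 kg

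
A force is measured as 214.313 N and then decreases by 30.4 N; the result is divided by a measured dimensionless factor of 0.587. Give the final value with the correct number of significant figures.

214.313 N − 30.4 N = 183.913 N; the difference is limited to 1 decimal place (4 s.f.).
Carrying full precision, 183.913 ÷ 0.587 = 313.310051107… N; 0.587 has 3 s.f., so the result keeps min(4, 3) = 3 s.f.
Rounded to 3 significant figures: 313 N.

313 N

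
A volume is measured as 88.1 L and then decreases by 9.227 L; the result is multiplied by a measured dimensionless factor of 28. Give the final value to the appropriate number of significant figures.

2.2 × 10^3 L

88.1 L − 9.227 L = 78.873 L; the difference is limited to 1 decimal place (3 s.f.).
Carrying full precision, 78.873 × 28 = 2208.444 L; 28 has 2 s.f., so the result keeps min(3, 2) = 2 s.f.
Rounded to 2 significant figures: 2.2 × 10^3 L.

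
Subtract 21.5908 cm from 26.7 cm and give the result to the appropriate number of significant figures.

5.1 cm

26.7 cm − 21.5908 cm = 5.1092 cm.
Addition/subtraction keeps the fewest decimal places: 26.7 → 1 decimal place, 21.5908 → 4 decimal places; limit is 1.
Rounded to 1 decimal place: 5.1 cm.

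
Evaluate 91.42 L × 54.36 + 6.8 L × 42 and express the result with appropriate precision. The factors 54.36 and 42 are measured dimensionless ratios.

91.42 × 54.36 = 4969.5912 → 4970. L (4 s.f., last digit at the 10^0 place).
6.8 × 42 = 285.6 → 2.9 × 10² L (2 s.f., last digit at the 10^1 place).
Sum: 5255.1912 L; keep the coarser place, 10^1.
Result: 5.26 × 10³ L.

5.26 × 10³ L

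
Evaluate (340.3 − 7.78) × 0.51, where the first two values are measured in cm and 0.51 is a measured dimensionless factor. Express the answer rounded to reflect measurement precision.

1.7 × 10² cm

340.3 cm − 7.78 cm = 332.52 cm; the difference is limited to 1 decimal place (4 s.f.).
Carrying full precision, 332.52 × 0.51 = 169.5852 cm; 0.51 has 2 s.f., so the result keeps min(4, 2) = 2 s.f.
Rounded to 2 significant figures: 1.7 × 10² cm.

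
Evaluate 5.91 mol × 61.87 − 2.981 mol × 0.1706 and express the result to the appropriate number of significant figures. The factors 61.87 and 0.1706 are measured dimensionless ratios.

5.91 × 61.87 = 365.6517 → 366 mol (3 s.f., last digit at the 10^0 place).
2.981 × 0.1706 = 0.5085586 → 0.5086 mol (4 s.f., last digit at the 10^-4 place).
Difference: 365.1431414 mol; keep the coarser place, 10^0.
Result: 365 mol.

365 mol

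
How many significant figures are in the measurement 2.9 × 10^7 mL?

2

2.9 × 10^7: in scientific notation every digit of the coefficient is significant.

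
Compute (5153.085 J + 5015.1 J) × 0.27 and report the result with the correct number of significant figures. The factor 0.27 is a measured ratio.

5153.085 J + 5015.1 J = 10168.185 J; the sum is limited to 1 decimal place (6 s.f.).
Carrying full precision, 10168.185 × 0.27 = 2745.40995 J; 0.27 has 2 s.f., so the result keeps min(6, 2) = 2 s.f.
Rounded to 2 significant figures: 2.7 × 10^3 J.

2.7 × 10^3 J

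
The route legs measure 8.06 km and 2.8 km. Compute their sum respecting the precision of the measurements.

8.06 km + 2.8 km = 10.86 km.
Addition/subtraction keeps the fewest decimal places: 8.06 → 2 decimal places, 2.8 → 1 decimal place; limit is 1.
Rounded to 1 decimal place: 10.9 km.

10.9 km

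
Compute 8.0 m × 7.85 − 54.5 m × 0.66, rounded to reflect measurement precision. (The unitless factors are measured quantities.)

8.0 × 7.85 = 62.8 → 63 m (2 s.f., last digit at the 10^0 place).
54.5 × 0.66 = 35.97 → 36 m (2 s.f., last digit at the 10^0 place).
Difference: 26.83 m; keep the coarser place, 10^0.
Result: 27 m.

27 m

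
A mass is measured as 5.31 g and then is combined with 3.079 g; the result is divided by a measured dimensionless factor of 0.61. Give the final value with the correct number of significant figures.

5.31 g + 3.079 g = 8.389 g; the sum is limited to 2 decimal places (3 s.f.).
Carrying full precision, 8.389 ÷ 0.61 = 13.7524590164… g; 0.61 has 2 s.f., so the result keeps min(3, 2) = 2 s.f.
Rounded to 2 significant figures: 14 g.

14 g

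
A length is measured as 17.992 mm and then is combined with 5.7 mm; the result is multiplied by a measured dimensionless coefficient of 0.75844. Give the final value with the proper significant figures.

17.992 mm + 5.7 mm = 23.692 mm; the sum is limited to 1 decimal place (3 s.f.).
Carrying full precision, 23.692 × 0.75844 = 17.96896048 mm; 0.75844 has 5 s.f., so the result keeps min(3, 5) = 3 s.f.
Rounded to 3 significant figures: 18.0 mm.

18.0 mm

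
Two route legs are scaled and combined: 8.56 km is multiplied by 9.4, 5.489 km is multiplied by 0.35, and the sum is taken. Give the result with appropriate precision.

8.56 × 9.4 = 80.464 → 8.0 × 10¹ km (2 s.f., last digit at the 10^0 place).
5.489 × 0.35 = 1.92115 → 1.9 km (2 s.f., last digit at the 10^-1 place).
Sum: 82.38515 km; keep the coarser place, 10^0.
Result: 82 km.

82 km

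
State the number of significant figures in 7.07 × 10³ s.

3

7.07 × 10³: in scientific notation every digit of the coefficient is significant.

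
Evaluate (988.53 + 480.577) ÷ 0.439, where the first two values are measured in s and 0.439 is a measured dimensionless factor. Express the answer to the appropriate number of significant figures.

3.35 × 10^3 s

988.53 s + 480.577 s = 1469.107 s; the sum is limited to 2 decimal places (6 s.f.).
Carrying full precision, 1469.107 ÷ 0.439 = 3346.48519362… s; 0.439 has 3 s.f., so the result keeps min(6, 3) = 3 s.f.
Rounded to 3 significant figures: 3.35 × 10^3 s.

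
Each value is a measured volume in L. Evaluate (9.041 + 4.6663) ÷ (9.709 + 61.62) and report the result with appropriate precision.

0.1922

9.041 + 4.6663 = 13.7073, limited to 3 d.p. → 5 s.f.; 9.709 + 61.62 = 71.329, limited to 2 d.p. → 4 s.f.
Carrying full precision, 13.7073 ÷ 71.329 = 0.192170085099…; keep min(5, 4) = 4 s.f.
Rounded to 4 significant figures: 0.1922.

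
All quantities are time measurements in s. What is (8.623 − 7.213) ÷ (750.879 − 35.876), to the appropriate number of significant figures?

0.001972

8.623 − 7.213 = 1.410, limited to 3 d.p. → 4 s.f.; 750.879 − 35.876 = 715.003, limited to 3 d.p. → 6 s.f.
Carrying full precision, 1.410 ÷ 715.003 = 0.00197201969782…; keep min(4, 6) = 4 s.f.
Rounded to 4 significant figures: 0.001972.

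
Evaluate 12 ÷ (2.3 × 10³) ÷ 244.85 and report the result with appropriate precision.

2.1 × 10⁻⁵

12 ÷ (2.3 × 10³) ÷ 244.85 = 0.0000213085207447…
Multiplication/division keeps the fewest significant figures: 12 → 2 s.f., 2.3 × 10³ → 2 s.f., 244.85 → 5 s.f.; limit is 2.
Rounded to 2 significant figures: 2.1 × 10⁻⁵.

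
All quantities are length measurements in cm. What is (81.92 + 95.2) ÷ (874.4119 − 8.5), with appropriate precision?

0.2045

81.92 + 95.2 = 177.12, limited to 1 d.p. → 4 s.f.; 874.4119 − 8.5 = 865.9119, limited to 1 d.p. → 4 s.f.
Carrying full precision, 177.12 ÷ 865.9119 = 0.204547367925…; keep min(4, 4) = 4 s.f.
Rounded to 4 significant figures: 0.2045.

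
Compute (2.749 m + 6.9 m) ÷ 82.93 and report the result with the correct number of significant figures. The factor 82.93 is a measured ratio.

2.749 m + 6.9 m = 9.649 m; the sum is limited to 1 decimal place (2 s.f.).
Carrying full precision, 9.649 ÷ 82.93 = 0.116351139515… m; 82.93 has 4 s.f., so the result keeps min(2, 4) = 2 s.f.
Rounded to 2 significant figures: 0.12 m.

0.12 m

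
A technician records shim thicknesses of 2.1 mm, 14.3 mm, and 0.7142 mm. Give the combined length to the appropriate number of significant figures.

17.1 mm

2.1 mm + 14.3 mm + 0.7142 mm = 17.1142 mm.
Addition/subtraction keeps the fewest decimal places: 2.1 → 1 decimal place, 14.3 → 1 decimal place, 0.7142 → 4 decimal places; limit is 1.
Rounded to 1 decimal place: 17.1 mm.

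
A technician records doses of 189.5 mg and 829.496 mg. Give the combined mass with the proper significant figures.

1019.0 mg

189.5 mg + 829.496 mg = 1018.996 mg.
Addition/subtraction keeps the fewest decimal places: 189.5 → 1 decimal place, 829.496 → 3 decimal places; limit is 1.
Rounded to 1 decimal place: 1019.0 mg.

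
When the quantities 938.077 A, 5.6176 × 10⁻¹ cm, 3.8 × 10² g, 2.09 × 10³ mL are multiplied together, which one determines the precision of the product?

3.8 × 10² g

938.077 A → 6 s.f.; 5.6176 × 10⁻¹ cm → 5 s.f.; 3.8 × 10² g → 2 s.f.; 2.09 × 10³ mL → 3 s.f.
The fewest is 2 significant figures, from 3.8 × 10² g.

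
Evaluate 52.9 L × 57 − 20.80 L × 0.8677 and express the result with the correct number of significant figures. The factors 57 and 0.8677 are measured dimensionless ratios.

3.0 × 10³ L

52.9 × 57 = 3015.3 → 3.0 × 10³ L (2 s.f., last digit at the 10^2 place).
20.80 × 0.8677 = 18.04816 → 18.05 L (4 s.f., last digit at the 10^-2 place).
Difference: 2997.25184 L; keep the coarser place, 10^2.
Result: 3.0 × 10³ L.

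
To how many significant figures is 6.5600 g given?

5

6.5600: trailing zeros after a decimal point are significant.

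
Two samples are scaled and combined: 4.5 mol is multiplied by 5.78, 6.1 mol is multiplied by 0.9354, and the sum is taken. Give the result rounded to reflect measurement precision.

32 mol

4.5 × 5.78 = 26.01 → 26 mol (2 s.f., last digit at the 10^0 place).
6.1 × 0.9354 = 5.70594 → 5.7 mol (2 s.f., last digit at the 10^-1 place).
Sum: 31.71594 mol; keep the coarser place, 10^0.
Result: 32 mol.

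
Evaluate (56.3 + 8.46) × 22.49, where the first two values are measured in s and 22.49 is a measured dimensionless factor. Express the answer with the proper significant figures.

56.3 s + 8.46 s = 64.76 s; the sum is limited to 1 decimal place (3 s.f.).
Carrying full precision, 64.76 × 22.49 = 1456.4524 s; 22.49 has 4 s.f., so the result keeps min(3, 4) = 3 s.f.
Rounded to 3 significant figures: 1.46 × 10^3 s.

1.46 × 10^3 s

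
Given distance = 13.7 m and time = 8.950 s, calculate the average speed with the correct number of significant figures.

1.53 m/s

average speed = 13.7 m ÷ 8.950 s = 1.53072625698… m/s.
13.7 has 3 significant figures; 8.950 has 4.
Division/multiplication keeps the fewest: 3 significant figures.
Rounded: 1.53 m/s.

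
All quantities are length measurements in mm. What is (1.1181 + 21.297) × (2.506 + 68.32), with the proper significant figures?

1.1181 + 21.297 = 22.4151, limited to 3 d.p. → 5 s.f.; 2.506 + 68.32 = 70.826, limited to 2 d.p. → 4 s.f.
Carrying full precision, 22.4151 × 70.826 = 1587.5718726; keep min(5, 4) = 4 s.f.
Rounded to 4 significant figures: 1588 mm².

1588 mm²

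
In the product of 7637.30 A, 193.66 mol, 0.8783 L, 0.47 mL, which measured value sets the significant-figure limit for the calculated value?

7637.30 A → 6 s.f.; 193.66 mol → 5 s.f.; 0.8783 L → 4 s.f.; 0.47 mL → 2 s.f.
The fewest is 2 significant figures, from 0.47 mL.

0.47 mL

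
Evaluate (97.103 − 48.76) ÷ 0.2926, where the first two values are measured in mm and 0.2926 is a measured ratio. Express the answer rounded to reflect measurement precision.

97.103 mm − 48.76 mm = 48.343 mm; the difference is limited to 2 decimal places (4 s.f.).
Carrying full precision, 48.343 ÷ 0.2926 = 165.21872864… mm; 0.2926 has 4 s.f., so the result keeps min(4, 4) = 4 s.f.
Rounded to 4 significant figures: 165.2 mm.

165.2 mm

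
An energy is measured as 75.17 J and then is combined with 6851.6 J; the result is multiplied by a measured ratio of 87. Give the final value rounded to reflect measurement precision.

75.17 J + 6851.6 J = 6926.77 J; the sum is limited to 1 decimal place (5 s.f.).
Carrying full precision, 6926.77 × 87 = 602628.99 J; 87 has 2 s.f., so the result keeps min(5, 2) = 2 s.f.
Rounded to 2 significant figures: 6.0 × 10⁵ J.

6.0 × 10⁵ J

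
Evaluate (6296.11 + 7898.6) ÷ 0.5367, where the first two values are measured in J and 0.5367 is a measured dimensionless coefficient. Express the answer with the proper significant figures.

6296.11 J + 7898.6 J = 14194.71 J; the sum is limited to 1 decimal place (6 s.f.).
Carrying full precision, 14194.71 ÷ 0.5367 = 26448.1274455… J; 0.5367 has 4 s.f., so the result keeps min(6, 4) = 4 s.f.
Rounded to 4 significant figures: 2.645 × 10⁴ J.

2.645 × 10⁴ J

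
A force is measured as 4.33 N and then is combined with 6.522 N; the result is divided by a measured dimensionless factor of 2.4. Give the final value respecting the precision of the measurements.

4.5 N

4.33 N + 6.522 N = 10.852 N; the sum is limited to 2 decimal places (4 s.f.).
Carrying full precision, 10.852 ÷ 2.4 = 4.52166666667… N; 2.4 has 2 s.f., so the result keeps min(4, 2) = 2 s.f.
Rounded to 2 significant figures: 4.5 N.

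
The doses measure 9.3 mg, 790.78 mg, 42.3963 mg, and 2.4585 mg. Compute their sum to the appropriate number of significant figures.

9.3 mg + 790.78 mg + 42.3963 mg + 2.4585 mg = 844.9348 mg.
Addition/subtraction keeps the fewest decimal places: 9.3 → 1 decimal place, 790.78 → 2 decimal places, 42.3963 → 4 decimal places, 2.4585 → 4 decimal places; limit is 1.
Rounded to 1 decimal place: 8.449 × 10² mg.

8.449 × 10² mg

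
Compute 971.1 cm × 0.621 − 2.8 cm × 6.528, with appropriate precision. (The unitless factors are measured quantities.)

971.1 × 0.621 = 603.0531 → 603 cm (3 s.f., last digit at the 10^0 place).
2.8 × 6.528 = 18.2784 → 18 cm (2 s.f., last digit at the 10^0 place).
Difference: 584.7747 cm; keep the coarser place, 10^0.
Result: 585 cm.

585 cm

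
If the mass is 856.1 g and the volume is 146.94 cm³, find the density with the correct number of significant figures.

density = 856.1 g ÷ 146.94 cm³ = 5.82618755955… g/cm³.
856.1 has 4 significant figures; 146.94 has 5.
Division/multiplication keeps the fewest: 4 significant figures.
Rounded: 5.826 g/cm³.

5.826 g/cm³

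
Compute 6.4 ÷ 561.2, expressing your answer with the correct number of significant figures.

0.011

6.4 ÷ 561.2 = 0.0114041339986…
Multiplication/division keeps the fewest significant figures: 6.4 → 2 s.f., 561.2 → 4 s.f.; limit is 2.
Rounded to 2 significant figures: 0.011.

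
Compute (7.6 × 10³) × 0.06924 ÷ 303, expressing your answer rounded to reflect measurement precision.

(7.6 × 10³) × 0.06924 ÷ 303 = 1.73671287129…
Multiplication/division keeps the fewest significant figures: 7.6 × 10³ → 2 s.f., 0.06924 → 4 s.f., 303 → 3 s.f.; limit is 2.
Rounded to 2 significant figures: 1.7.

1.7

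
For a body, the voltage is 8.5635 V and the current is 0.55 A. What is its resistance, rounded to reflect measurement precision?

resistance = 8.5635 V ÷ 0.55 A = 15.57 Ω.
8.5635 has 5 significant figures; 0.55 has 2.
Division/multiplication keeps the fewest: 2 significant figures.
Rounded: 16 Ω.

16 Ω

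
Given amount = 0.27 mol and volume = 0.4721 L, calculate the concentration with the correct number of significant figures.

0.57 mol/L

concentration = 0.27 mol ÷ 0.4721 L = 0.571912730354… mol/L.
0.27 has 2 significant figures; 0.4721 has 4.
Division/multiplication keeps the fewest: 2 significant figures.
Rounded: 0.57 mol/L.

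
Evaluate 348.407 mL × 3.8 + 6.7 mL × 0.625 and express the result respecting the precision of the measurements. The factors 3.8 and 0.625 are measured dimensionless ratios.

348.407 × 3.8 = 1323.9466 → 1.3 × 10³ mL (2 s.f., last digit at the 10^2 place).
6.7 × 0.625 = 4.1875 → 4.2 mL (2 s.f., last digit at the 10^-1 place).
Sum: 1328.1341 mL; keep the coarser place, 10^2.
Result: 1.3 × 10³ mL.

1.3 × 10³ mL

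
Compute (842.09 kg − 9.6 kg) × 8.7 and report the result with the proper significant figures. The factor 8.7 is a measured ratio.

7.2 × 10³ kg

842.09 kg − 9.6 kg = 832.49 kg; the difference is limited to 1 decimal place (4 s.f.).
Carrying full precision, 832.49 × 8.7 = 7242.663 kg; 8.7 has 2 s.f., so the result keeps min(4, 2) = 2 s.f.
Rounded to 2 significant figures: 7.2 × 10³ kg.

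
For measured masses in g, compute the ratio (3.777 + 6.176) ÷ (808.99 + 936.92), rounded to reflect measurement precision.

0.005701

3.777 + 6.176 = 9.953, limited to 3 d.p. → 4 s.f.; 808.99 + 936.92 = 1745.91, limited to 2 d.p. → 6 s.f.
Carrying full precision, 9.953 ÷ 1745.91 = 0.00570075204335…; keep min(4, 6) = 4 s.f.
Rounded to 4 significant figures: 0.005701.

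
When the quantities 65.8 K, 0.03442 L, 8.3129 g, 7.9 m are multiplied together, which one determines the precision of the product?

7.9 m

65.8 K → 3 s.f.; 0.03442 L → 4 s.f.; 8.3129 g → 5 s.f.; 7.9 m → 2 s.f.
The fewest is 2 significant figures, from 7.9 m.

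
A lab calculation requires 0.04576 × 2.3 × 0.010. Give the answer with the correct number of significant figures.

0.04576 × 2.3 × 0.010 = 0.00105248
Multiplication/division keeps the fewest significant figures: 0.04576 → 4 s.f., 2.3 → 2 s.f., 0.010 → 2 s.f.; limit is 2.
Rounded to 2 significant figures: 0.0011.

0.0011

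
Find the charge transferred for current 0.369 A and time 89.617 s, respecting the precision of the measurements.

33.1 C

charge transferred = 0.369 A × 89.617 s = 33.068673 C.
0.369 has 3 significant figures; 89.617 has 5.
Division/multiplication keeps the fewest: 3 significant figures.
Rounded: 33.1 C.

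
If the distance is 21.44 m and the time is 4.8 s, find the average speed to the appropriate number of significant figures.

4.5 m/s

average speed = 21.44 m ÷ 4.8 s = 4.46666666667… m/s.
21.44 has 4 significant figures; 4.8 has 2.
Division/multiplication keeps the fewest: 2 significant figures.
Rounded: 4.5 m/s.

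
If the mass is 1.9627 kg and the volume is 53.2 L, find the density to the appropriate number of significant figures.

density = 1.9627 kg ÷ 53.2 L = 0.0368928571429… kg/L.
1.9627 has 5 significant figures; 53.2 has 3.
Division/multiplication keeps the fewest: 3 significant figures.
Rounded: 0.0369 kg/L.

0.0369 kg/L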